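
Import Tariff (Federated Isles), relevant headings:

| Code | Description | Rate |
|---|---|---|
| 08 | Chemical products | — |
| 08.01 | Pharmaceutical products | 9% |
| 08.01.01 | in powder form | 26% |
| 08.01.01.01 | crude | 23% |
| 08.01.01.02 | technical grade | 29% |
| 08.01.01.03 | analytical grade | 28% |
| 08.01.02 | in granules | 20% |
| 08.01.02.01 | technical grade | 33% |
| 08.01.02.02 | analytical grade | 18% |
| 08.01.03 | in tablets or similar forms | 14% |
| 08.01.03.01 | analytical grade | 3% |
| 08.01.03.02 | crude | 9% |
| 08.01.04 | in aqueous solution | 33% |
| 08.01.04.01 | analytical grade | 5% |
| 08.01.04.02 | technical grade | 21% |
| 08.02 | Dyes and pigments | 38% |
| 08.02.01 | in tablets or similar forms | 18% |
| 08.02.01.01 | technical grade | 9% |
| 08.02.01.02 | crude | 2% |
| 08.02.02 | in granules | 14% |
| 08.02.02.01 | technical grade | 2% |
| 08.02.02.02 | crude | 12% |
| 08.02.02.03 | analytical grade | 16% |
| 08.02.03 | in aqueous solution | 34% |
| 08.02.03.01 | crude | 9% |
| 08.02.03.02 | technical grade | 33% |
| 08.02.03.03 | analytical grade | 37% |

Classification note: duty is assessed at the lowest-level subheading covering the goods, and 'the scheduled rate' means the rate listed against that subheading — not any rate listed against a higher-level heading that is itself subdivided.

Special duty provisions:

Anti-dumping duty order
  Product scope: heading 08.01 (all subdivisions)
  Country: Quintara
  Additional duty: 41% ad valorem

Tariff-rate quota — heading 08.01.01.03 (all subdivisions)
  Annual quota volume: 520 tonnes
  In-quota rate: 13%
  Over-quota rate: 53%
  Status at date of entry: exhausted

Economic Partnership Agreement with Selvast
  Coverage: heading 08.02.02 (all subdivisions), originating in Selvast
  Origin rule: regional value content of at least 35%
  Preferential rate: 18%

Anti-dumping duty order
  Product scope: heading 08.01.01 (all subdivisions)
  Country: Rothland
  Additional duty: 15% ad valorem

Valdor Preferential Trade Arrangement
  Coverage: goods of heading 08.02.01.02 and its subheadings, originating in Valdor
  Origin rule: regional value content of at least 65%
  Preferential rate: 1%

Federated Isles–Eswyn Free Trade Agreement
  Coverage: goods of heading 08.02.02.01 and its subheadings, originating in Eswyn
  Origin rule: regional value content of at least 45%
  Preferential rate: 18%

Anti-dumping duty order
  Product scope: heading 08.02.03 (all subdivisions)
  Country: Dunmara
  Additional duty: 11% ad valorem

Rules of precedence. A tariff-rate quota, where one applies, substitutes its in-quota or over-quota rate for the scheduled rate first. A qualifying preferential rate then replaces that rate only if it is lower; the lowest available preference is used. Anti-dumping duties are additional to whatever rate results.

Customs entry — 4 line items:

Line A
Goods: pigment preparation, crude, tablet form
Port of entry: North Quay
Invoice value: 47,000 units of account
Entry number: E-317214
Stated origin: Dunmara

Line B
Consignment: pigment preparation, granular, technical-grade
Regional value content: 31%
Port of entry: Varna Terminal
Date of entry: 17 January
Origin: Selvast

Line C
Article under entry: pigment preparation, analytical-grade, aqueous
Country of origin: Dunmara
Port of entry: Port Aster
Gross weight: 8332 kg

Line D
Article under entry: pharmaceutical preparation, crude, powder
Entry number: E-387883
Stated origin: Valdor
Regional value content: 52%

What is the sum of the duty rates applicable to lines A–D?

Line A: pigment → 08.02; tablet form → 08.02.01; crude → 08.02.01.02. Scheduled 2%. No special measure applies. → 2%.
Line B: pigment → 08.02; granular → 08.02.02; technical-grade → 08.02.02.01. Scheduled 2%. Selvast agreement on 08.02.02: RVC < 35%. → 2%.
Line C: pigment → 08.02; aqueous → 08.02.03; analytical-grade → 08.02.03.03. Scheduled 37%. anti-dumping (Dunmara, 08.02.03): +11%; total 37% + 11% = 48%. → 48%.
Line D: pharmaceutical → 08.01; powder → 08.01.01; crude → 08.01.01.01. Scheduled 23%. Valdor agreement on 08.02.01.02: 08.01.01.01 not covered. → 23%.
Sum: 2% + 2% + 48% + 23% = 75%.

75%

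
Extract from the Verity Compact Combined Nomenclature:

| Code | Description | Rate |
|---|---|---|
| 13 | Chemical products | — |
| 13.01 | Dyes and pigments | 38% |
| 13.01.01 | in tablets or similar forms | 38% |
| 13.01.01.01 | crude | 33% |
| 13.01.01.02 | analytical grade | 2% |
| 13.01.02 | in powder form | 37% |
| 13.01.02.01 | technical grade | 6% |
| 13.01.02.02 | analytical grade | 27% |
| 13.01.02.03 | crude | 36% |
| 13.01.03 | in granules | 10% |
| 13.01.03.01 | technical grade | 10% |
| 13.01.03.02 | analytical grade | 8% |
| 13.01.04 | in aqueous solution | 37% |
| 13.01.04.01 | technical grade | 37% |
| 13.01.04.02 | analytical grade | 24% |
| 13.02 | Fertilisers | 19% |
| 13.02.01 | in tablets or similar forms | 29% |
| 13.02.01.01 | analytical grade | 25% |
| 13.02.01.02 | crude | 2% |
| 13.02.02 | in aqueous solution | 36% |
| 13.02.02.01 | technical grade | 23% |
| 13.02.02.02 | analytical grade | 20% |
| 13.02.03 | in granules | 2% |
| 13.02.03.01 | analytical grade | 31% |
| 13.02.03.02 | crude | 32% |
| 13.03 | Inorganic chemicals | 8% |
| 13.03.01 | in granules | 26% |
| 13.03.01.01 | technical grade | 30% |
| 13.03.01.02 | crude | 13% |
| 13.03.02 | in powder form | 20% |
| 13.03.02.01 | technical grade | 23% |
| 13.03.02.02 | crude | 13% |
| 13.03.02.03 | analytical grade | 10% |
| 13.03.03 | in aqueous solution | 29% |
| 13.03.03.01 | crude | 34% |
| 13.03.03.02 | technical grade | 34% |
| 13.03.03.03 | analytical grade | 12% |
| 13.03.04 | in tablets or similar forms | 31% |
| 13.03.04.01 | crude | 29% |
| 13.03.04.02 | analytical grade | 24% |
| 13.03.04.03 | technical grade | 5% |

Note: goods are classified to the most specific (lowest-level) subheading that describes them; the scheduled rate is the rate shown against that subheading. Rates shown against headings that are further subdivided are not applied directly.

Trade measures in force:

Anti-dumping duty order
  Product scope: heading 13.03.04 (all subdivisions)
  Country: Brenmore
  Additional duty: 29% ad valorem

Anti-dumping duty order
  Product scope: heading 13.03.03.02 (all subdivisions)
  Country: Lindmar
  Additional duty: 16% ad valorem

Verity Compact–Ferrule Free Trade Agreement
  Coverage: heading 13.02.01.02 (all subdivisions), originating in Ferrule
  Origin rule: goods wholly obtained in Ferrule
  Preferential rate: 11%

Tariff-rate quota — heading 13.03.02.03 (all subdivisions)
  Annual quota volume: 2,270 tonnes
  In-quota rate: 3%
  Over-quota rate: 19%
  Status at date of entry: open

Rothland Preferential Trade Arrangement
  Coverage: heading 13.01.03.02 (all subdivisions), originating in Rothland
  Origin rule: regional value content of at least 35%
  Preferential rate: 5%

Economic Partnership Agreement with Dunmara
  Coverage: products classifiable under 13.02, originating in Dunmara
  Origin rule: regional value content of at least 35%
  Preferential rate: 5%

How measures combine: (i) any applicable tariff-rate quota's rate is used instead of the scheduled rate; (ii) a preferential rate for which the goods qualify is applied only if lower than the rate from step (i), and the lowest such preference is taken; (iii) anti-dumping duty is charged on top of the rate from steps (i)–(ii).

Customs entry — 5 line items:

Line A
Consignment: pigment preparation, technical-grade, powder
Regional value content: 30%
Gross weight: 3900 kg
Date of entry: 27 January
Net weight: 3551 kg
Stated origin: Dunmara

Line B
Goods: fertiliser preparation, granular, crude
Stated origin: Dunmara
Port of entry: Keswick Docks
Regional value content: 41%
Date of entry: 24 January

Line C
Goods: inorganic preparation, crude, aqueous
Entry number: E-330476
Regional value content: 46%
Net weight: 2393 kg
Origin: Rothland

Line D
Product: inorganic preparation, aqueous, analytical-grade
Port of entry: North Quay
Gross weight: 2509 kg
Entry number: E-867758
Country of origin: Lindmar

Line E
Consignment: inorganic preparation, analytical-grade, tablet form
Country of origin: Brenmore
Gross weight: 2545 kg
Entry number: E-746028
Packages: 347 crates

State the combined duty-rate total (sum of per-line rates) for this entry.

Line A: pigment → 13.01; powder → 13.01.02; technical-grade → 13.01.02.01. Scheduled 6%. Dunmara agreement on 13.02: 13.01.02.01 not covered. → 6%.
Line B: fertiliser → 13.02; granular → 13.02.03; crude → 13.02.03.02. Scheduled 32%. Dunmara agreement on 13.02: RVC ≥ 35% → 5% available; preferential 5%. → 5%.
Line C: inorganic → 13.03; aqueous → 13.03.03; crude → 13.03.03.01. Scheduled 34%. Rothland agreement on 13.01.03.02: 13.03.03.01 not covered. → 34%.
Line D: inorganic → 13.03; aqueous → 13.03.03; analytical-grade → 13.03.03.03. Scheduled 12%. No special measure applies. → 12%.
Line E: inorganic → 13.03; tablet form → 13.03.04; analytical-grade → 13.03.04.02. Scheduled 24%. anti-dumping (Brenmore, 13.03.04): +29%; total 24% + 29% = 53%. → 53%.
Sum: 6% + 5% + 34% + 12% + 53% = 110%.

110%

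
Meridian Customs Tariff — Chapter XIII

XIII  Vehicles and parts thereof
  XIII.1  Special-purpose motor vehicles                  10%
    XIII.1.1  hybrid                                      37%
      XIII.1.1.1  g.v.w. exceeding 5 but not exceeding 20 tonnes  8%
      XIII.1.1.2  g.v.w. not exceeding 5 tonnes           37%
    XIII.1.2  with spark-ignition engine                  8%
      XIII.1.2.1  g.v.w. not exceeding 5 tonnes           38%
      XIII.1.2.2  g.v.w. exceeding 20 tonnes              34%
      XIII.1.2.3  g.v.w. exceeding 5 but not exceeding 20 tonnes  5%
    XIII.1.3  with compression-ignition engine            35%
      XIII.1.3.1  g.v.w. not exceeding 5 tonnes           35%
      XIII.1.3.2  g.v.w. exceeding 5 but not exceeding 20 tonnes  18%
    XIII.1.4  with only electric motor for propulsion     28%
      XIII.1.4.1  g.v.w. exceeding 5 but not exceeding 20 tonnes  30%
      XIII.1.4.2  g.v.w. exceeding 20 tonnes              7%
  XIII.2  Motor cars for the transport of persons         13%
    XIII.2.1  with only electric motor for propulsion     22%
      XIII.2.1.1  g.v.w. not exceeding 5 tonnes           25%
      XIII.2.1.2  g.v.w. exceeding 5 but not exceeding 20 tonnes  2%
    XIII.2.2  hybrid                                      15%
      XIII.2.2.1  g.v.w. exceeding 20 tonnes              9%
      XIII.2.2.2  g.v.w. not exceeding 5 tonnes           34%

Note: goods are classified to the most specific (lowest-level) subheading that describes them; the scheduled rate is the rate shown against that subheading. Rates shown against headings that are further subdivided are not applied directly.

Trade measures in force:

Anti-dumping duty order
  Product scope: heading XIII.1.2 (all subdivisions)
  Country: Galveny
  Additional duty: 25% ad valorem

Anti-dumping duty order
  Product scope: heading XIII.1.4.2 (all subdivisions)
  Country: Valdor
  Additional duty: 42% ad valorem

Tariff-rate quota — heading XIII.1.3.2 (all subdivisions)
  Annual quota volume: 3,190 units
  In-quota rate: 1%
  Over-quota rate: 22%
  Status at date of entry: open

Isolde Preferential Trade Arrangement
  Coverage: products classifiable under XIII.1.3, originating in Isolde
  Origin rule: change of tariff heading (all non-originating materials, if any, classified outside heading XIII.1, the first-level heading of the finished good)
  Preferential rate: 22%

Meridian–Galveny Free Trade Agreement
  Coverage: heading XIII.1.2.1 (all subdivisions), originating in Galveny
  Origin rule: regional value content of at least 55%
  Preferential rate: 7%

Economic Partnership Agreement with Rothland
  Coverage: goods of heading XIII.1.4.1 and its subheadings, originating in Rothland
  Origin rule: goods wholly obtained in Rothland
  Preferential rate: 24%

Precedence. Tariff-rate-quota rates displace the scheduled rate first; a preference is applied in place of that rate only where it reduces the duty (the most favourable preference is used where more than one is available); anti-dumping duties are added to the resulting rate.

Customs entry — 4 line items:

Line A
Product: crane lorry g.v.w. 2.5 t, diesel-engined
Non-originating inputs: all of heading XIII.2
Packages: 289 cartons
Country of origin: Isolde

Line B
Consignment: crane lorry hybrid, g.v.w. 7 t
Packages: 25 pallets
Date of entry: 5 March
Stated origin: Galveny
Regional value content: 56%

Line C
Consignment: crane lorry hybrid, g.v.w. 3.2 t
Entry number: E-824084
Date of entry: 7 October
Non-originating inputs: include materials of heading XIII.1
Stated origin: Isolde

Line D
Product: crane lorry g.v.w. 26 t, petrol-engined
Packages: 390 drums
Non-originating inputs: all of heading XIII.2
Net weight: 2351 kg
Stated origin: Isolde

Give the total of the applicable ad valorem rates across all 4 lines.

101%

Line A: crane lorry → XIII.1; diesel-engined → XIII.1.3; g.v.w. 2.5 t → XIII.1.3.1. Scheduled 35%. Isolde agreement on XIII.1.3: CTH met → 22% available; preferential 22%. → 22%.
Line B: crane lorry → XIII.1; hybrid → XIII.1.1; g.v.w. 7 t → XIII.1.1.1. Scheduled 8%. Galveny agreement on XIII.1.2.1: XIII.1.1.1 not covered. → 8%.
Line C: crane lorry → XIII.1; hybrid → XIII.1.1; g.v.w. 3.2 t → XIII.1.1.2. Scheduled 37%. Isolde agreement on XIII.1.3: XIII.1.1.2 not covered. → 37%.
Line D: crane lorry → XIII.1; petrol-engined → XIII.1.2; g.v.w. 26 t → XIII.1.2.2. Scheduled 34%. Isolde agreement on XIII.1.3: XIII.1.2.2 not covered. → 34%.
Sum: 22% + 8% + 37% + 34% = 101%.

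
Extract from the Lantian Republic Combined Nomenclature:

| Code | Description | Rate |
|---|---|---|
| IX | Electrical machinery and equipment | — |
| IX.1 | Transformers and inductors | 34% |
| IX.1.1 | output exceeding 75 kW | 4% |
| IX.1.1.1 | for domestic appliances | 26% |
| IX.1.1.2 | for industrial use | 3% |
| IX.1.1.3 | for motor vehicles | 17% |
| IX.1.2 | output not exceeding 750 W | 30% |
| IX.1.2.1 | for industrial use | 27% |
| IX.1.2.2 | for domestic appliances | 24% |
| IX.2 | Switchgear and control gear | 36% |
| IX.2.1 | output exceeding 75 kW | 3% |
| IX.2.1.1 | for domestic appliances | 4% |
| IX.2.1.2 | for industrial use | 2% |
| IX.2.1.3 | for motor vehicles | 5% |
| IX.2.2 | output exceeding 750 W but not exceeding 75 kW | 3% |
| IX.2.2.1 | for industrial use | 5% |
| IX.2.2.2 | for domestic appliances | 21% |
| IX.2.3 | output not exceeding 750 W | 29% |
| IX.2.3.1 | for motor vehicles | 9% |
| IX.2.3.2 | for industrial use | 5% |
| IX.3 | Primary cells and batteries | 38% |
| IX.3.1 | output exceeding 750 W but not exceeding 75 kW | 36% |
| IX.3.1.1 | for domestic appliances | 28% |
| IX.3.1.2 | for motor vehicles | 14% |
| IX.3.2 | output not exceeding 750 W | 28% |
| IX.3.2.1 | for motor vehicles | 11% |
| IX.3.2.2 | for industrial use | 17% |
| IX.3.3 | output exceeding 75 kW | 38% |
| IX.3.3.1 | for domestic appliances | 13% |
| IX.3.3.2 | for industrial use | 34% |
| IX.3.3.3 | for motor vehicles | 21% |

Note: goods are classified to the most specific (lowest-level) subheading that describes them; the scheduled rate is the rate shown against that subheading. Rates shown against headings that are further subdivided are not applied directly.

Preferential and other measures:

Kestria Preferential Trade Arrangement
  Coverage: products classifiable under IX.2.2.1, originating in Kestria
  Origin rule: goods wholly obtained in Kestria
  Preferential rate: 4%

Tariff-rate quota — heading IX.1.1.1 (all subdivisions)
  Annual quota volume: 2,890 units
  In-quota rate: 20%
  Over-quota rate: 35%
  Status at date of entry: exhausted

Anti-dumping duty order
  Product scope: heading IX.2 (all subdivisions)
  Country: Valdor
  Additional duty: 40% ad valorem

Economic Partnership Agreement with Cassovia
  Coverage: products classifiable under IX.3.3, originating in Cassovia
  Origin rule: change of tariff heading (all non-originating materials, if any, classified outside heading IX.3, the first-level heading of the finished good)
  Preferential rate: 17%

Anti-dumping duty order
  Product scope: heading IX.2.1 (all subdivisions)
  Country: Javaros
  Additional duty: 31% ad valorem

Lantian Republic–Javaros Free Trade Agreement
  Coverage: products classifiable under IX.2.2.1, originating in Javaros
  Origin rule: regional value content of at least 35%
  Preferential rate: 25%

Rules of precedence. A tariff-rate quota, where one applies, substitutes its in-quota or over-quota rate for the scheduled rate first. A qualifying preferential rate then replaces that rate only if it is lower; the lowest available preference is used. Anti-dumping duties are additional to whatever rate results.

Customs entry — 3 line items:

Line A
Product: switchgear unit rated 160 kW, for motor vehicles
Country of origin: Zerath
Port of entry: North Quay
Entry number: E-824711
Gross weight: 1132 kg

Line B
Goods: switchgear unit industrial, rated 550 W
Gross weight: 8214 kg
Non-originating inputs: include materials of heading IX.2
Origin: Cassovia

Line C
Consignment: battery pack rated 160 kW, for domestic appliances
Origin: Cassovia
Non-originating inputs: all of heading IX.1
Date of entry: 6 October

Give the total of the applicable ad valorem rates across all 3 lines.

23%

Line A: switchgear unit → IX.2; rated 160 kW → IX.2.1; for motor vehicles → IX.2.1.3. Scheduled 5%. No special measure applies. → 5%.
Line B: switchgear unit → IX.2; rated 550 W → IX.2.3; industrial → IX.2.3.2. Scheduled 5%. Cassovia agreement on IX.3.3: IX.2.3.2 not covered. → 5%.
Line C: battery pack → IX.3; rated 160 kW → IX.3.3; for domestic appliances → IX.3.3.1. Scheduled 13%. Cassovia agreement on IX.3.3: CTH met → 17% available; preference 17% not lower than 13% → no reduction. → 13%.
Sum: 5% + 5% + 13% = 23%.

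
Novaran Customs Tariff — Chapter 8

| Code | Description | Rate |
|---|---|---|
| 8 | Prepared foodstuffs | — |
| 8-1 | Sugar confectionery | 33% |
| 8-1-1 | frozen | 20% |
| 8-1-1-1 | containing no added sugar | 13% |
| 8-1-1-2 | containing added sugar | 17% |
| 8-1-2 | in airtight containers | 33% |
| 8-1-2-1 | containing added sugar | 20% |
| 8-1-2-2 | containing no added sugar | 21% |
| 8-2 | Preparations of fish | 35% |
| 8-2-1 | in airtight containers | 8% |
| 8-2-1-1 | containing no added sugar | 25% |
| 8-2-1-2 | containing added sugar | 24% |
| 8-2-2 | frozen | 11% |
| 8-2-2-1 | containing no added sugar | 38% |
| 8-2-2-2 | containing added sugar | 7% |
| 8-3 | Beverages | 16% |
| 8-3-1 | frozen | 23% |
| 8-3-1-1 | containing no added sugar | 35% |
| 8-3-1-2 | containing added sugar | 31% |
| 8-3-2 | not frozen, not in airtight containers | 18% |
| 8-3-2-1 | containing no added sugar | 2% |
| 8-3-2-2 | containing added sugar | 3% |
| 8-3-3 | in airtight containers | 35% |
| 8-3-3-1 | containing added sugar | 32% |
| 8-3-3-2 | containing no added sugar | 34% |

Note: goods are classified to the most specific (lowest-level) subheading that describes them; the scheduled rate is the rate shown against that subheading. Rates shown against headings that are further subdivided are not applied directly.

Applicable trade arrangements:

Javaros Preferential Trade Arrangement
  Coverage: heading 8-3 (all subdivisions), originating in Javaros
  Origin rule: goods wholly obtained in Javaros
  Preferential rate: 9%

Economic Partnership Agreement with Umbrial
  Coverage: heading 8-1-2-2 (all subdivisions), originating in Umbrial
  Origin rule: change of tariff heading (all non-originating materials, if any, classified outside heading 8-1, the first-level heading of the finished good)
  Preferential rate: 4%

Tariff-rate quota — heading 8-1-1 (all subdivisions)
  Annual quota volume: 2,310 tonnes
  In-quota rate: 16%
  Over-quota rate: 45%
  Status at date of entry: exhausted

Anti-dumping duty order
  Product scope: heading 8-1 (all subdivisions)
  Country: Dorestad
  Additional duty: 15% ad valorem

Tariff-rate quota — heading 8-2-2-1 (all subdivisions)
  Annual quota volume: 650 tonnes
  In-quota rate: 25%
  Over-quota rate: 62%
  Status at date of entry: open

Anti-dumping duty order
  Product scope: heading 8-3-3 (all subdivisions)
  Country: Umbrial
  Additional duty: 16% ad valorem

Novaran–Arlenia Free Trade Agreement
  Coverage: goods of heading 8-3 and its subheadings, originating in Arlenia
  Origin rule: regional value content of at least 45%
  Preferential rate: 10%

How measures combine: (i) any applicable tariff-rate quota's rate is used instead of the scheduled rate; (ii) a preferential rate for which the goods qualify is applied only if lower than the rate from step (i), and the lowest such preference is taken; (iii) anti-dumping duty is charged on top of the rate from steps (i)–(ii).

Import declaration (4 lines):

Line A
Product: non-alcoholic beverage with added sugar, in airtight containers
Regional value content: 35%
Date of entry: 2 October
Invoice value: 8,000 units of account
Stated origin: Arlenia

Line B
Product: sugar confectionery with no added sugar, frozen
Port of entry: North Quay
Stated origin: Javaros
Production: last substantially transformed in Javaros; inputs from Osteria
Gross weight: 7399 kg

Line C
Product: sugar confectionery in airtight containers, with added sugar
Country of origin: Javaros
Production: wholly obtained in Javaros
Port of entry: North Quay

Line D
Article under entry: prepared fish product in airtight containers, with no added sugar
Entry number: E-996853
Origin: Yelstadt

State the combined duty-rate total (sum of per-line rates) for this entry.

Line A: non-alcoholic beverage → 8-3; in airtight containers → 8-3-3; with added sugar → 8-3-3-1. Scheduled 32%. Arlenia agreement on 8-3: RVC < 45%. → 32%.
Line B: sugar confectionery → 8-1; frozen → 8-1-1; with no added sugar → 8-1-1-1. Scheduled 13%. quota on 8-1-1 exhausted → over-quota 45%; Javaros agreement on 8-3: 8-1-1-1 not covered. → 45%.
Line C: sugar confectionery → 8-1; in airtight containers → 8-1-2; with added sugar → 8-1-2-1. Scheduled 20%. Javaros agreement on 8-3: 8-1-2-1 not covered. → 20%.
Line D: prepared fish product → 8-2; in airtight containers → 8-2-1; with no added sugar → 8-2-1-1. Scheduled 25%. No special measure applies. → 25%.
Sum: 32% + 45% + 20% + 25% = 122%.

122%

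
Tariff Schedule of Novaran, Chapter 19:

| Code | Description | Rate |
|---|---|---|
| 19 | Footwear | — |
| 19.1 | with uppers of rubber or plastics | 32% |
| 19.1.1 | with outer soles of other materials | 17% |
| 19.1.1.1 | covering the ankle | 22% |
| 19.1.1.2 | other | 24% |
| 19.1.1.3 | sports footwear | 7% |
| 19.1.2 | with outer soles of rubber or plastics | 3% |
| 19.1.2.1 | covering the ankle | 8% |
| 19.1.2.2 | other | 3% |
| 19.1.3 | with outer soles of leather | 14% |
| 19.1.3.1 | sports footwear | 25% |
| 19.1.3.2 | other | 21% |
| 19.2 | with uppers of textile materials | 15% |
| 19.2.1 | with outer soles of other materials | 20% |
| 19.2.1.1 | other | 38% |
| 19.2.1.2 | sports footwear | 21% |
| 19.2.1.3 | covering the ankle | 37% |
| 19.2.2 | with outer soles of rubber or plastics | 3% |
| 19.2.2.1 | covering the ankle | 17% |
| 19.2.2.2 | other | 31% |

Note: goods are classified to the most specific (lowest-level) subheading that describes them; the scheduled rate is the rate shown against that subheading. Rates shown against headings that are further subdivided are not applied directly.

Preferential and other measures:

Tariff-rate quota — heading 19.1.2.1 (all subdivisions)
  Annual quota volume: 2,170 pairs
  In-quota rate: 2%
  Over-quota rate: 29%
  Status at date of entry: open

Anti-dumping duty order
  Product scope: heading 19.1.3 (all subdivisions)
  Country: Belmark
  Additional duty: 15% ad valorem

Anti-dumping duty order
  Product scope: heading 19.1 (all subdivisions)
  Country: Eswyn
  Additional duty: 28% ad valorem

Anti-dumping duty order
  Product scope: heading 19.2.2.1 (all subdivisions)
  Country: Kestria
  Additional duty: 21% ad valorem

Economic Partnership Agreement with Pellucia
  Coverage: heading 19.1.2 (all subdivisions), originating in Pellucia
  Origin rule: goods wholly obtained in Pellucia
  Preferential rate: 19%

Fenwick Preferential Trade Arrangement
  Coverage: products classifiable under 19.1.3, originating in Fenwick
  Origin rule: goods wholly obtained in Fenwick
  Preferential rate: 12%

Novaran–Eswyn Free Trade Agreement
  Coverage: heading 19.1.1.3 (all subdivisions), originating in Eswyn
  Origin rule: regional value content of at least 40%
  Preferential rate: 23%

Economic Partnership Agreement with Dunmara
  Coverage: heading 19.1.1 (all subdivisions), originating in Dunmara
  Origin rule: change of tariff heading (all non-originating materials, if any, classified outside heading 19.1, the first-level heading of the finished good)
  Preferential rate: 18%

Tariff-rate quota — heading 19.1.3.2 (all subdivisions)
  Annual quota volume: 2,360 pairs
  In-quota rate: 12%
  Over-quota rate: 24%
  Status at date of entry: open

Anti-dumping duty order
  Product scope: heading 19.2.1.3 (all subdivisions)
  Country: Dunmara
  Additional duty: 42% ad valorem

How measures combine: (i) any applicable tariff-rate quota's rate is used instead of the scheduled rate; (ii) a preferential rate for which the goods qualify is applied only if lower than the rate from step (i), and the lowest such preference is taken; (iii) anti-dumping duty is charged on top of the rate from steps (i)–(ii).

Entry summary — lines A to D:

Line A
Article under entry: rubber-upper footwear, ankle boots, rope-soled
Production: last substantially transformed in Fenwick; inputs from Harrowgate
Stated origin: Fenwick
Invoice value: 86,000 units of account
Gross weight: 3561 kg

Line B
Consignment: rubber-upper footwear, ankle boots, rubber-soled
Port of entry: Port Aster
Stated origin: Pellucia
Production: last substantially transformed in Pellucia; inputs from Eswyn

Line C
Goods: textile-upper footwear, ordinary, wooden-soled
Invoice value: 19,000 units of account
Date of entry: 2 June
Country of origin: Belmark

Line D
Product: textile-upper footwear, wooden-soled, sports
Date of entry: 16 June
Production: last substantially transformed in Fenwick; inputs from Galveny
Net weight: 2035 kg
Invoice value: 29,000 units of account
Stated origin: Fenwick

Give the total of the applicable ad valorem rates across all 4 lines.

83%

Line A: rubber-upper → 19.1; rope-soled → 19.1.1; ankle boots → 19.1.1.1. Scheduled 22%. Fenwick agreement on 19.1.3: 19.1.1.1 not covered. → 22%.
Line B: rubber-upper → 19.1; rubber-soled → 19.1.2; ankle boots → 19.1.2.1. Scheduled 8%. quota on 19.1.2.1 open → in-quota 2%; Pellucia agreement on 19.1.2: not wholly obtained. → 2%.
Line C: textile-upper → 19.2; wooden-soled → 19.2.1; ordinary → 19.2.1.1. Scheduled 38%. No special measure applies. → 38%.
Line D: textile-upper → 19.2; wooden-soled → 19.2.1; sports → 19.2.1.2. Scheduled 21%. Fenwick agreement on 19.1.3: 19.2.1.2 not covered. → 21%.
Sum: 22% + 2% + 38% + 21% = 83%.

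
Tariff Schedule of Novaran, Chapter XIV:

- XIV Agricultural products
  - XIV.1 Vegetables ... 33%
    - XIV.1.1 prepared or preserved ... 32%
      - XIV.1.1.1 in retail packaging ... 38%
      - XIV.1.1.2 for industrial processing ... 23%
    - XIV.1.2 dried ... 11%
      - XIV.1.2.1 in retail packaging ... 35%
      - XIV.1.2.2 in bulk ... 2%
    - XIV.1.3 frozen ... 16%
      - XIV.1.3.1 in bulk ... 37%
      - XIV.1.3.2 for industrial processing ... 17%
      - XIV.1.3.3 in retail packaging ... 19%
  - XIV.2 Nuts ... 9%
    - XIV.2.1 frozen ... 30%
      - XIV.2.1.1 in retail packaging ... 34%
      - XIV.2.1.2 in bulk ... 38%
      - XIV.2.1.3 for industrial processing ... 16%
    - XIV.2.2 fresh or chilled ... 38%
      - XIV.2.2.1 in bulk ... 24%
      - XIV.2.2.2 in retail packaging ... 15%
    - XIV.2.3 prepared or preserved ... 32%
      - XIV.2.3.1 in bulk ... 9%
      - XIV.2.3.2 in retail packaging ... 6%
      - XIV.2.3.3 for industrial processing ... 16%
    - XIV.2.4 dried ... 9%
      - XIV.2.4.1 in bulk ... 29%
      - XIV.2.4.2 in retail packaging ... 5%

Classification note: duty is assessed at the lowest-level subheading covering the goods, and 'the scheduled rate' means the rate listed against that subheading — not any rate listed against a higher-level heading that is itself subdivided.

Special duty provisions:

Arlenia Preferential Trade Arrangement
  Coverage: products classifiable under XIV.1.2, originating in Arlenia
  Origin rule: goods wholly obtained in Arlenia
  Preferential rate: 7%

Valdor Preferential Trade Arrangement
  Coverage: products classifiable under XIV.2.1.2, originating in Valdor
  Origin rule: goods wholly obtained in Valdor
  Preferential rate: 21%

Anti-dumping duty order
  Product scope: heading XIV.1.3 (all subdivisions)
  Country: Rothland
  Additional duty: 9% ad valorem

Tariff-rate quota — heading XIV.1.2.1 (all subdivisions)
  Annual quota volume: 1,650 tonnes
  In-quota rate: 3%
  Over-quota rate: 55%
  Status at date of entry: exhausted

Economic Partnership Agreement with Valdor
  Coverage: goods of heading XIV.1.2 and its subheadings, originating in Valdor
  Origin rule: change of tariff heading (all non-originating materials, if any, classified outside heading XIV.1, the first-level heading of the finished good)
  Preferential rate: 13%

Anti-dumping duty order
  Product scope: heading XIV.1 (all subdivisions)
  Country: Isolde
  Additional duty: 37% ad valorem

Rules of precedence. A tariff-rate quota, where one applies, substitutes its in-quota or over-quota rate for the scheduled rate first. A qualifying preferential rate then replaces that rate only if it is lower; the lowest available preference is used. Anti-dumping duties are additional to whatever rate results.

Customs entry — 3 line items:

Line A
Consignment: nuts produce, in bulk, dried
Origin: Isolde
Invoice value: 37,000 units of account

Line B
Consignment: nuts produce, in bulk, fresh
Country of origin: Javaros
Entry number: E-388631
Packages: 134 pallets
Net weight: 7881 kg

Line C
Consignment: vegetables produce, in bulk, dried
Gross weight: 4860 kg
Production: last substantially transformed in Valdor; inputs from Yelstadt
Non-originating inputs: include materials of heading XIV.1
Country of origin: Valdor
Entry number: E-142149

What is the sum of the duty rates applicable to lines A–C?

55%

Line A: nuts → XIV.2; dried → XIV.2.4; in bulk → XIV.2.4.1. Scheduled 29%. No special measure applies. → 29%.
Line B: nuts → XIV.2; fresh → XIV.2.2; in bulk → XIV.2.2.1. Scheduled 24%. No special measure applies. → 24%.
Line C: vegetables → XIV.1; dried → XIV.1.2; in bulk → XIV.1.2.2. Scheduled 2%. Valdor agreement on XIV.2.1.2: XIV.1.2.2 not covered; Valdor agreement on XIV.1.2: CTH not met. → 2%.
Sum: 29% + 24% + 2% = 55%.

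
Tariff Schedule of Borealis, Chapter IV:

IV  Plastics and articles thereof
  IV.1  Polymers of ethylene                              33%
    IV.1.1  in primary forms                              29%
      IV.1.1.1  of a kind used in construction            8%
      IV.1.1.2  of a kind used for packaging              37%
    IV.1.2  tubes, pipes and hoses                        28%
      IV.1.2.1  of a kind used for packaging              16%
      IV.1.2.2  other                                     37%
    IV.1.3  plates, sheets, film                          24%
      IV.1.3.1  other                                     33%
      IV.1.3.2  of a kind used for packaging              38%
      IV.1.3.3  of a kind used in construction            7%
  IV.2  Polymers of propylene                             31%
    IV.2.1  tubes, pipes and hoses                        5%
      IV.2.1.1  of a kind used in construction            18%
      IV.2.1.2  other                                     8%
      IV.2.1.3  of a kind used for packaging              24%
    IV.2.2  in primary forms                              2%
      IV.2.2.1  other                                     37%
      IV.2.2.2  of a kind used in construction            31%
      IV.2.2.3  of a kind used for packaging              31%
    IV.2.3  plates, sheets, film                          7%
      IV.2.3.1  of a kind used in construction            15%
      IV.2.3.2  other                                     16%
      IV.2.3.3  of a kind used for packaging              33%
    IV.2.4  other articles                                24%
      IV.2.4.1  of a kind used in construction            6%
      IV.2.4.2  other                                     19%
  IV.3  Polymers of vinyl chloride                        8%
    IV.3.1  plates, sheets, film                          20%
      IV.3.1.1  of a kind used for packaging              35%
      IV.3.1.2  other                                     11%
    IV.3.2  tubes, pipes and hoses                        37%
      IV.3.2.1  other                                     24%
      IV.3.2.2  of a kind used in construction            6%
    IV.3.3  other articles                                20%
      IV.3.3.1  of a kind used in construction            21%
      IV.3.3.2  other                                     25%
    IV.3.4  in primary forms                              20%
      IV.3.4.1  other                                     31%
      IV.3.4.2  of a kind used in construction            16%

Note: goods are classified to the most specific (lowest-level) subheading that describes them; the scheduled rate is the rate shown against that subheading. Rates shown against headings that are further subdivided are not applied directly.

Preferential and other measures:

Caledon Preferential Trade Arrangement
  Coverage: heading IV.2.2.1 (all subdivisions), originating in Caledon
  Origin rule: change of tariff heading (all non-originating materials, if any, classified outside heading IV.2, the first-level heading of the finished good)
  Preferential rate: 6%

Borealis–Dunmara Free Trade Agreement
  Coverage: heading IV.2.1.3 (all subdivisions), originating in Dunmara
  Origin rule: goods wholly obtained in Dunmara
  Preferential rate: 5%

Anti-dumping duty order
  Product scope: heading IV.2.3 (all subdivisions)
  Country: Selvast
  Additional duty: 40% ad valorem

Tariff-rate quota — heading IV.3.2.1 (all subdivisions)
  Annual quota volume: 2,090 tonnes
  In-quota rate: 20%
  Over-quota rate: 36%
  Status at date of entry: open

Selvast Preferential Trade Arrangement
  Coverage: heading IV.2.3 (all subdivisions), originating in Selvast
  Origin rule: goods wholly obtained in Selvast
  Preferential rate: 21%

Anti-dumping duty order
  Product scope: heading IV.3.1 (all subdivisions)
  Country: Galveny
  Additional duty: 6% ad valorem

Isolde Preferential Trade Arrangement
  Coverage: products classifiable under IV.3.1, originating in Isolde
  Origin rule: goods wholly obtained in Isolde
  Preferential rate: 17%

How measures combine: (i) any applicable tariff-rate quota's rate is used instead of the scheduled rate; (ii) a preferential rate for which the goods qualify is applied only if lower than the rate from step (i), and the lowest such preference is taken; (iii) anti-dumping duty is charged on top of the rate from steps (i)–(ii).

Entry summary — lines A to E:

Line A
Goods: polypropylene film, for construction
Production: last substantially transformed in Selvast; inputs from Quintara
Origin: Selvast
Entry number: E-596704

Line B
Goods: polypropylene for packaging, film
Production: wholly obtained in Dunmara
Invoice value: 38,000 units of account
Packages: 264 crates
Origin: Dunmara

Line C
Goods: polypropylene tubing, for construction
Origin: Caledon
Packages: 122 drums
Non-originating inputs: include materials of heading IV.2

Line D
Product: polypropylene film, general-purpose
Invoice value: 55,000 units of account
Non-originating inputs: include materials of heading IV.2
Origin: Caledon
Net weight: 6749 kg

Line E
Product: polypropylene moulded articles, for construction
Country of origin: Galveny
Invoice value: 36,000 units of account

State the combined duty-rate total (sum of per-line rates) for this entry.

128%

Line A: polypropylene → IV.2; film → IV.2.3; for construction → IV.2.3.1. Scheduled 15%. Selvast agreement on IV.2.3: not wholly obtained; anti-dumping (Selvast, IV.2.3): +40%; total 15% + 40% = 55%. → 55%.
Line B: polypropylene → IV.2; film → IV.2.3; for packaging → IV.2.3.3. Scheduled 33%. Dunmara agreement on IV.2.1.3: IV.2.3.3 not covered. → 33%.
Line C: polypropylene → IV.2; tubing → IV.2.1; for construction → IV.2.1.1. Scheduled 18%. Caledon agreement on IV.2.2.1: IV.2.1.1 not covered. → 18%.
Line D: polypropylene → IV.2; film → IV.2.3; general-purpose → IV.2.3.2. Scheduled 16%. Caledon agreement on IV.2.2.1: IV.2.3.2 not covered. → 16%.
Line E: polypropylene → IV.2; moulded articles → IV.2.4; for construction → IV.2.4.1. Scheduled 6%. No special measure applies. → 6%.
Sum: 55% + 33% + 18% + 16% + 6% = 128%.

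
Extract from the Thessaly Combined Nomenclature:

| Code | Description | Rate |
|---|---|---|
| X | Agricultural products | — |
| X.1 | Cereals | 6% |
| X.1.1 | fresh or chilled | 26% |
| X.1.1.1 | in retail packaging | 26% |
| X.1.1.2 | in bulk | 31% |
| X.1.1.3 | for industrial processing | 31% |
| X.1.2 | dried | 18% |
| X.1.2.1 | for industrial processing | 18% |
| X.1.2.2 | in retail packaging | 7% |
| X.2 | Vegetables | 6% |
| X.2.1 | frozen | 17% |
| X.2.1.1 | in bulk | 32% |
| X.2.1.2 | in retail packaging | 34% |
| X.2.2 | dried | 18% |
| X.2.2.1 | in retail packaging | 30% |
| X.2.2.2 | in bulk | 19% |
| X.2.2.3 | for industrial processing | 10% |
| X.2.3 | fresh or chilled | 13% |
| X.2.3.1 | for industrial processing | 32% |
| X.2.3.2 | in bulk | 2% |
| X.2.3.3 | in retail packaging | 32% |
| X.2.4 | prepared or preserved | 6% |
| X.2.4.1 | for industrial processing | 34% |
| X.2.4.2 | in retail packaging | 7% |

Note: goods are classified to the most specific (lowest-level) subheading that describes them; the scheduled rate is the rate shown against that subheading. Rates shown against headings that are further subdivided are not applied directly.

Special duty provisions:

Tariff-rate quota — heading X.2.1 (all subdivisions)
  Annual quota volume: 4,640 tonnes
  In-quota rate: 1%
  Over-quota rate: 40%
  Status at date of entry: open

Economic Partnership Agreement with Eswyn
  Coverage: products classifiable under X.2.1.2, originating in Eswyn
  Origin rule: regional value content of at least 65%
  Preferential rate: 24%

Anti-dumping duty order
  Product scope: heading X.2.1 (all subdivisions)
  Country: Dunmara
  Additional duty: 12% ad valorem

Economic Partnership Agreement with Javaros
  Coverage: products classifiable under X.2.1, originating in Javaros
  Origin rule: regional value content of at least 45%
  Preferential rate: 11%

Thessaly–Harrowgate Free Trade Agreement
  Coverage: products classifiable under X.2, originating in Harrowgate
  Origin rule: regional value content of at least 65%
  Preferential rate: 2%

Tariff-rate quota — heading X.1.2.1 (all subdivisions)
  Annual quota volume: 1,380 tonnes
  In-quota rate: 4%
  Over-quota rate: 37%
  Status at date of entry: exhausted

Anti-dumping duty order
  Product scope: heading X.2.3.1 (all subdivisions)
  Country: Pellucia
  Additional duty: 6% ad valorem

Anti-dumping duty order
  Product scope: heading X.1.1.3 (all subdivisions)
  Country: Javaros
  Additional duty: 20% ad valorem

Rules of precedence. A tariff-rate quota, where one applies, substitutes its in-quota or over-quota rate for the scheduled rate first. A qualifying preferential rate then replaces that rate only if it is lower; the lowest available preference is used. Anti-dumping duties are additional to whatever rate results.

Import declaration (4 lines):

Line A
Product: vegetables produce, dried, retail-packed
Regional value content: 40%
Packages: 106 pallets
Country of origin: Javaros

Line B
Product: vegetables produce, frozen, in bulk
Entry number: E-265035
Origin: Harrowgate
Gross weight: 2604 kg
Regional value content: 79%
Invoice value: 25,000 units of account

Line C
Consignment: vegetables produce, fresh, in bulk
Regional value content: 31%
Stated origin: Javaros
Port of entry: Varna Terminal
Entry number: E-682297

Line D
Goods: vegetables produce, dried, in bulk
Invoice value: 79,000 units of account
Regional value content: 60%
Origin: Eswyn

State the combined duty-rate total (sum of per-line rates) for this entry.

52%

Line A: vegetables → X.2; dried → X.2.2; retail-packed → X.2.2.1. Scheduled 30%. Javaros agreement on X.2.1: X.2.2.1 not covered. → 30%.
Line B: vegetables → X.2; frozen → X.2.1; in bulk → X.2.1.1. Scheduled 32%. quota on X.2.1 open → in-quota 1%; Harrowgate agreement on X.2: RVC ≥ 65% → 2% available; preference 2% not lower than 1% → no reduction. → 1%.
Line C: vegetables → X.2; fresh → X.2.3; in bulk → X.2.3.2. Scheduled 2%. Javaros agreement on X.2.1: X.2.3.2 not covered. → 2%.
Line D: vegetables → X.2; dried → X.2.2; in bulk → X.2.2.2. Scheduled 19%. Eswyn agreement on X.2.1.2: X.2.2.2 not covered. → 19%.
Sum: 30% + 1% + 2% + 19% = 52%.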